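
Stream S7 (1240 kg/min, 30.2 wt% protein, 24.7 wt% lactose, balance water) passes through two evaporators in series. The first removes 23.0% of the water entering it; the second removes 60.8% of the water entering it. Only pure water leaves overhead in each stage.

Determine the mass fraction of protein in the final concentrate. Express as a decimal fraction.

water in feed = 1240×0.451 = 559.24 kg/min.
After stage 1: water left = (1−0.230)×559.24 = 430.61; stream total = 1111.4 kg/min.
After stage 2: water left = (1−0.608)×430.61 = 168.8; final concentrate = 849.56 kg/min.
protein fraction = 374.48/849.56 = 0.4408.

0.4408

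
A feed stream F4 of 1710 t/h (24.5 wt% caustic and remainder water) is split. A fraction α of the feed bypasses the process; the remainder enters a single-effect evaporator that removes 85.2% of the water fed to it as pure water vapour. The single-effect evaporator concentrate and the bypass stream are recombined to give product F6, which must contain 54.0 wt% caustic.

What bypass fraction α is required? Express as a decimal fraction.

All 1710×0.245 = 418.95 t/h of caustic reaches F6, so F6 = 418.95/0.540 = 775.83 t/h and vapour = 934.17 t/h.
The evaporator receives (1−α)·1710 of feed at 0.755 water and removes 0.852 of that water:
0.852×0.755×(1−α)×1710 = 934.17
(1−α) = 934.17/1100 = 0.8493;  α = 0.1507.

0.151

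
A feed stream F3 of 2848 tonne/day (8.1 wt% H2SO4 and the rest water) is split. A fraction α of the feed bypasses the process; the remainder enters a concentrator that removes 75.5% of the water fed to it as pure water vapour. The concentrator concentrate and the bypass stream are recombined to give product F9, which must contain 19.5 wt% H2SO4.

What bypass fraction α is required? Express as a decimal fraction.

All 2848×0.081 = 230.69 tonne/day of H2SO4 reaches F9, so F9 = 230.69/0.195 = 1183 tonne/day and vapour = 1665 tonne/day.
The evaporator receives (1−α)·2848 of feed at 0.919 water and removes 0.755 of that water:
0.755×0.919×(1−α)×2848 = 1665
(1−α) = 1665/1976.1 = 0.8426;  α = 0.1574.

0.157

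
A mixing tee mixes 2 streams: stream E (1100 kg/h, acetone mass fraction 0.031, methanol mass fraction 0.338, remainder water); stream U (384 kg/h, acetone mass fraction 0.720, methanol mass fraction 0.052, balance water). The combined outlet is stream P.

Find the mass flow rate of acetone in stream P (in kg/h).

310.6 kg/h

acetone out = acetone in = 1100×0.031 + 384×0.720 = 310.58 kg/h.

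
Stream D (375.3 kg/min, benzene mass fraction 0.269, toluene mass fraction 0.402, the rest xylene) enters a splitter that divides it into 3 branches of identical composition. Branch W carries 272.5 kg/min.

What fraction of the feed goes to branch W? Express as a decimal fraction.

Fraction to W = 272.5/375.3 = 0.7261.

0.726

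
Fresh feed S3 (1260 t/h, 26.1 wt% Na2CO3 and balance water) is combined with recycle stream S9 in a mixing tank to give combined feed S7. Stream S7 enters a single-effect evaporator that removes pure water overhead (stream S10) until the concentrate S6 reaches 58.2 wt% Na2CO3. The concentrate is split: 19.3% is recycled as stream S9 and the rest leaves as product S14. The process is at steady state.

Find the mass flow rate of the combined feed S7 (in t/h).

1395 t/h

Overall Na2CO3 balance (none leaves overhead): Na2CO3 in fresh feed = Na2CO3 in product, i.e. 1260×0.261 = (1−0.193)·S6·0.582.
S6 = 328.86/(0.582×0.807) = 700.19 t/h.
Recycle S9 = 0.193×700.19 = 135.14 t/h.
Combined feed S7 = 1260 + 135.14 = 1395.1 t/h.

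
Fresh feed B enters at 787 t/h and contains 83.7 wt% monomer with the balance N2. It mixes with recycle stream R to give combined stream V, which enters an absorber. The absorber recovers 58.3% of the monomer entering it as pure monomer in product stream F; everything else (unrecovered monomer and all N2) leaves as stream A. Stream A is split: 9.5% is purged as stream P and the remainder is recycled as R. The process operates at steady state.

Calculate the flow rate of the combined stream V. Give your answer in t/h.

N2 enters only via B and leaves only via the purge: 787×0.163 = 0.095×(N2 in A), and the absorber passes all N2, so N2 in V = N2 in A = 1350.3 t/h.
monomer in V: m_A = 787×0.837 + (1−0.095)·(1−0.583)·m_A, so m_A = 658.72/0.6226 = 1058 t/h.
V = 1058 + 1350.3 = 2408.3 t/h.

2408 t/h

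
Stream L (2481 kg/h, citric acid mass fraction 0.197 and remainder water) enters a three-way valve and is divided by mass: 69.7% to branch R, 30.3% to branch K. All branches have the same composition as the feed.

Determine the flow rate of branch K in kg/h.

Branch K flow = 0.303×2481 = 751.74 kg/h.

751.7 kg/h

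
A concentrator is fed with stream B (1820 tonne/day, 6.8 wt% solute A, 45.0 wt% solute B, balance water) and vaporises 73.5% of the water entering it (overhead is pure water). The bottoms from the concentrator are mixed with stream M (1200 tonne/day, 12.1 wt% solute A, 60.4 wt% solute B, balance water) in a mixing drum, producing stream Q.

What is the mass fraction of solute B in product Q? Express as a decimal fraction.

Vapour removed = 0.735×0.482×1820 = 644.77 tonne/day; concentrate = 1175.2 tonne/day.
solute B reaching the mixer = 819 (from concentrate) + 1200×0.604 = 1543.8 tonne/day.
Product flow = 1175.2 + 1200 = 2375.2 tonne/day; solute B fraction = 0.6500.

0.6500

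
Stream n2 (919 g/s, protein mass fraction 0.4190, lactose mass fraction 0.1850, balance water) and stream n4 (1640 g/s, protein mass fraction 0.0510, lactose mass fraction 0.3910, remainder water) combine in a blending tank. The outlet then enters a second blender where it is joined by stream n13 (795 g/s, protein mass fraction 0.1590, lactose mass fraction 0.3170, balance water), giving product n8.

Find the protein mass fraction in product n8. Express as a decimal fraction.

Overall, product flow = 3354 g/s.
protein in = 919×0.419 + 1640×0.051 + 795×0.159 = 595.11 g/s.
protein fraction in n8 = 0.1774.

0.1774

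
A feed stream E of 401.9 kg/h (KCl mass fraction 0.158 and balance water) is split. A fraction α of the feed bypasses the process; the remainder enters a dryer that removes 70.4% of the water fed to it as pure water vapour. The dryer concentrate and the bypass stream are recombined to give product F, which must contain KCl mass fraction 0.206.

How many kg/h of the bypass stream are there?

243.9 kg/h

All 401.9×0.158 = 63.5 kg/h of KCl reaches F, so F = 63.5/0.206 = 308.25 kg/h and vapour = 93.647 kg/h.
The evaporator receives (1−α)·401.9 of feed at 0.842 water and removes 0.704 of that water:
0.704×0.842×(1−α)×401.9 = 93.647
(1−α) = 93.647/238.23 = 0.3931;  α = 0.6069.
Bypass flow = 0.6069×401.9 = 243.92 kg/h.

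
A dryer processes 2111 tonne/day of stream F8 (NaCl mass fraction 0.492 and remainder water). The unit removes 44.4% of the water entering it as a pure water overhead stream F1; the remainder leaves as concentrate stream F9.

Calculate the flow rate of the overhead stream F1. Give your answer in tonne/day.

water entering = 2111×0.508 = 1072.4 tonne/day; overhead removed = 0.444×1072.4 = 476.14 tonne/day.

476.1 tonne/day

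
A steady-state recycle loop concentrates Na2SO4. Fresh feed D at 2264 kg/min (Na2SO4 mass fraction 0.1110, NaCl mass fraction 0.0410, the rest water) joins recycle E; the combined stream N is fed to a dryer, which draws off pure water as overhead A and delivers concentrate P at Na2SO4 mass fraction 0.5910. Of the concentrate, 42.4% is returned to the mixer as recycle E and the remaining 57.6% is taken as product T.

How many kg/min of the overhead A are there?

1839 kg/min

Overall Na2SO4 balance (none leaves overhead): Na2SO4 in fresh feed = Na2SO4 in product, i.e. 2264×0.111 = (1−0.424)·P·0.591.
P = 251.3/(0.591×0.576) = 738.23 kg/min.
Recycle E = 0.424×738.23 = 313.01 kg/min.
Combined feed N = 2264 + 313.01 = 2577 kg/min.
Overhead A = N − P = 2577 − 738.23 = 1838.8 kg/min.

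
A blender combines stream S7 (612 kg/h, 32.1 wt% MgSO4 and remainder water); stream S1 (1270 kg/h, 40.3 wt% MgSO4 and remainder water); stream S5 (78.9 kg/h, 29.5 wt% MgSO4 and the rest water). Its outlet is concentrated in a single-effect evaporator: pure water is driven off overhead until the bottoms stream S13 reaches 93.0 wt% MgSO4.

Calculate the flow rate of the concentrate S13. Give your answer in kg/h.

MgSO4 entering = 612×0.321 + 1270×0.403 + 78.9×0.295 = 731.54 kg/h.
All MgSO4 reports to S13, so S13 = 731.54/0.930 = 786.6 kg/h.

786.6 kg/h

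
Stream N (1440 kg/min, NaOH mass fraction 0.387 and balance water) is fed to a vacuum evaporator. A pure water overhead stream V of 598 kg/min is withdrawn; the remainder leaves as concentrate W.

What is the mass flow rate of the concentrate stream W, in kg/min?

Concentrate = 1440 − 598 = 842 kg/min.

842 kg/min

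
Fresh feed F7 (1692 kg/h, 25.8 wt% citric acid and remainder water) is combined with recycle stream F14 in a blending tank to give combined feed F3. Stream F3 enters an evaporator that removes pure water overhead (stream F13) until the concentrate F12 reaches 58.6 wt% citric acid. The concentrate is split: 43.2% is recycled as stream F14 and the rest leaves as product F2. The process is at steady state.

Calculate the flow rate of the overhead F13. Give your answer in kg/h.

Overall citric acid balance (none leaves overhead): citric acid in fresh feed = citric acid in product, i.e. 1692×0.258 = (1−0.432)·F12·0.586.
F12 = 436.54/(0.586×0.568) = 1311.5 kg/h.
Recycle F14 = 0.432×1311.5 = 566.58 kg/h.
Combined feed F3 = 1692 + 566.58 = 2258.6 kg/h.
Overhead F13 = F3 − F12 = 2258.6 − 1311.5 = 947.06 kg/h.

947.1 kg/h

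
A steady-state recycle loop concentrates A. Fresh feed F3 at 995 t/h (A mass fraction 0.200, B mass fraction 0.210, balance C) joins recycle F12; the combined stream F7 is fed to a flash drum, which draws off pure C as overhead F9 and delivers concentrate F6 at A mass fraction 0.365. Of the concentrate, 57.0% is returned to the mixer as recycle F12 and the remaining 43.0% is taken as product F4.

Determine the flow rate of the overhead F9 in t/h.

Overall A balance (none leaves overhead): A in fresh feed = A in product, i.e. 995×0.200 = (1−0.570)·F6·0.365.
F6 = 199/(0.365×0.430) = 1267.9 t/h.
Recycle F12 = 0.570×1267.9 = 722.71 t/h.
Combined feed F7 = 995 + 722.71 = 1717.7 t/h.
Overhead F9 = F7 − F6 = 1717.7 − 1267.9 = 449.79 t/h.

449.8 t/h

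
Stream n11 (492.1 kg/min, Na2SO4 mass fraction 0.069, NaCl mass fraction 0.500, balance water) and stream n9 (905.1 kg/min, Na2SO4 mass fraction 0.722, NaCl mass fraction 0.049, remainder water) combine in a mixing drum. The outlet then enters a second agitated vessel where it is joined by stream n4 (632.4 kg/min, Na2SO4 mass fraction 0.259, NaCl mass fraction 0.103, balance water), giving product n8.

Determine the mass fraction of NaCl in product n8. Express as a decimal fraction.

0.175

Overall, product flow = 2029.6 kg/min.
NaCl in = 492.1×0.500 + 905.1×0.049 + 632.4×0.103 = 355.54 kg/min.
NaCl fraction in n8 = 0.175.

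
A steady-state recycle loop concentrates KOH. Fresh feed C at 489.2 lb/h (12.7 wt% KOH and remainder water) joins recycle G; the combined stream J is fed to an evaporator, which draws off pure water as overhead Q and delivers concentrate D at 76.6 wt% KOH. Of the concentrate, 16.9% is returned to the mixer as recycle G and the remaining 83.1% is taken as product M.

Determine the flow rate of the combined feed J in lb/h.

Overall KOH balance (none leaves overhead): KOH in fresh feed = KOH in product, i.e. 489.2×0.127 = (1−0.169)·D·0.766.
D = 62.128/(0.766×0.831) = 97.602 lb/h.
Recycle G = 0.169×97.602 = 16.495 lb/h.
Combined feed J = 489.2 + 16.495 = 505.69 lb/h.

505.7 lb/h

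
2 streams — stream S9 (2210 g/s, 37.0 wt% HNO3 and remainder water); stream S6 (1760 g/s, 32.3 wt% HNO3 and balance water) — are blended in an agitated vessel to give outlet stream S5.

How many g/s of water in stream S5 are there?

water out = water in = 2210×0.630 + 1760×0.677 = 2583.8 g/s.

2584 g/s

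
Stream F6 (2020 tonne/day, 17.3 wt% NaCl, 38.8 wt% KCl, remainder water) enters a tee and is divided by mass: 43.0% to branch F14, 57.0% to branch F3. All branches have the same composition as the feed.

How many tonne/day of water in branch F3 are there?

Branch F3 total = 0.570×2020 = 1151.4 tonne/day.
water in F3 = 0.439×1151.4 = 505.46 tonne/day.

505.5 tonne/day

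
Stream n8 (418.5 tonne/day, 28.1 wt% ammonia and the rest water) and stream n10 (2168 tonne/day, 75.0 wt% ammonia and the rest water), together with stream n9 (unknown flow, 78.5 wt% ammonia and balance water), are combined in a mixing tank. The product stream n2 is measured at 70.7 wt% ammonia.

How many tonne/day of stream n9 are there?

1090 tonne/day

Let n9 be the unknown flow. Total out = 2586.5 + n9.
ammonia balance: 1743.6 + 0.785·n9 = 0.707·(2586.5 + n9)
(0.785 − 0.707)·n9 = 0.707×2586.5 − 1743.6 = 85.057
n9 = 85.057 / 0.078 = 1090.5 tonne/day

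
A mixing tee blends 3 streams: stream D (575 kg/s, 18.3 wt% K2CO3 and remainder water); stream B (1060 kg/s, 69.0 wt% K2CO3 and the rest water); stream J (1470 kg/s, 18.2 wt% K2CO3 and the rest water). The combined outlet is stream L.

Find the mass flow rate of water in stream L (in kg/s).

2001 kg/s

water out = water in = 575×0.817 + 1060×0.310 + 1470×0.818 = 2000.8 kg/s.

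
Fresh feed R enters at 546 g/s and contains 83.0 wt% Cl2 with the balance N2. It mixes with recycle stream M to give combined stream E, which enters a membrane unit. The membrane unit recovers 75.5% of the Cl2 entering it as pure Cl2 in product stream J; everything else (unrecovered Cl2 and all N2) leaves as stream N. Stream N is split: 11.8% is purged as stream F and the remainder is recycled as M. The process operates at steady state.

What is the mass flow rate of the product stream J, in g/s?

Cl2 in E: m_A = 546×0.830 + (1−0.118)·(1−0.755)·m_A, so m_A = 453.18/0.7839 = 578.1 g/s.
Product J = 0.755×578.1 = 436.47 g/s.

436.5 g/s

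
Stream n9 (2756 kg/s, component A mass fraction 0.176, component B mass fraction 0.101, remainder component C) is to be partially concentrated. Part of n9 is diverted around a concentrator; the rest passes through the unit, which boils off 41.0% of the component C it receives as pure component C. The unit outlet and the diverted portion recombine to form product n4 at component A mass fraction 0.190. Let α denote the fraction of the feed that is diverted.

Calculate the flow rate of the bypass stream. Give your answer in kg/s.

All 2756×0.176 = 485.06 kg/s of component A reaches n4, so n4 = 485.06/0.190 = 2552.9 kg/s and vapour = 203.07 kg/s.
The evaporator receives (1−α)·2756 of feed at 0.723 component C and removes 0.410 of that component C:
0.410×0.723×(1−α)×2756 = 203.07
(1−α) = 203.07/816.96 = 0.2486;  α = 0.7514.
Bypass flow = 0.7514×2756 = 2070.9 kg/s.

2071 kg/s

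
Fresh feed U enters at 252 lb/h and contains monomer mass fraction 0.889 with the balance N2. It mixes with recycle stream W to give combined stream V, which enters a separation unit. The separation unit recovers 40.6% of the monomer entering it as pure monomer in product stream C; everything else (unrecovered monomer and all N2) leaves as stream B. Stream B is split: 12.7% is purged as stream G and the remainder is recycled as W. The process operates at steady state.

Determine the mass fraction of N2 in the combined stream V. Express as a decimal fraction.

0.321

N2 enters only via U and leaves only via the purge: 252×0.111 = 0.127×(N2 in B), and the separation unit passes all N2, so N2 in V = N2 in B = 220.25 lb/h.
monomer in V: m_A = 252×0.889 + (1−0.127)·(1−0.406)·m_A, so m_A = 224.03/0.4814 = 465.33 lb/h.
V = 465.33 + 220.25 = 685.58 lb/h.
N2 fraction in V = 220.25/685.58 = 0.321.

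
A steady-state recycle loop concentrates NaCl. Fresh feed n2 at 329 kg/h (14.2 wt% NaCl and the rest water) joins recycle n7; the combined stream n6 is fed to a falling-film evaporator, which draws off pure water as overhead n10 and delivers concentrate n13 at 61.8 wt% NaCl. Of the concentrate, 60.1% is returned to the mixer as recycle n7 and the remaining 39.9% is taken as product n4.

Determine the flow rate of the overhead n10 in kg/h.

253.4 kg/h

Overall NaCl balance (none leaves overhead): NaCl in fresh feed = NaCl in product, i.e. 329×0.142 = (1−0.601)·n13·0.618.
n13 = 46.718/(0.618×0.399) = 189.46 kg/h.
Recycle n7 = 0.601×189.46 = 113.87 kg/h.
Combined feed n6 = 329 + 113.87 = 442.87 kg/h.
Overhead n10 = n6 − n13 = 442.87 − 189.46 = 253.4 kg/h.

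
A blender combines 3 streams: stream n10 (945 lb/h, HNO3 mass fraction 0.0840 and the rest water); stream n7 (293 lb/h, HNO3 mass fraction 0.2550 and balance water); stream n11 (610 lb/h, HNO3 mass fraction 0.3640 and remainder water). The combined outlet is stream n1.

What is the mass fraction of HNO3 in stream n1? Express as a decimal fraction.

Total flow out = 945 + 293 + 610 = 1848 lb/h.
HNO3 in = 945×0.084 + 293×0.255 + 610×0.364 = 376.13 lb/h.
HNO3 mass fraction in n1 = 376.13/1848 = 0.2035.

0.2035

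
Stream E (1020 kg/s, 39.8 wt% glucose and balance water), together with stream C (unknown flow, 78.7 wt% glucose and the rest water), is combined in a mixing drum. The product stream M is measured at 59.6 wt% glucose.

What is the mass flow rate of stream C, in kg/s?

Let C be the unknown flow. Total out = 1020 + C.
glucose balance: 405.96 + 0.787·C = 0.596·(1020 + C)
(0.787 − 0.596)·C = 0.596×1020 − 405.96 = 201.96
C = 201.96 / 0.191 = 1057.4 kg/s

1057 kg/s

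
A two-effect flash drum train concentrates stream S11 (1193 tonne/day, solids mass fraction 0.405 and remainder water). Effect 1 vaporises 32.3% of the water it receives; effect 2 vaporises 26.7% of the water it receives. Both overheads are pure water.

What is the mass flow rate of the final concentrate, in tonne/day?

835.4 tonne/day

water in feed = 1193×0.595 = 709.83 tonne/day.
After stage 1: water left = (1−0.323)×709.83 = 480.56; stream total = 963.72 tonne/day.
After stage 2: water left = (1−0.267)×480.56 = 352.25; final concentrate = 835.41 tonne/day.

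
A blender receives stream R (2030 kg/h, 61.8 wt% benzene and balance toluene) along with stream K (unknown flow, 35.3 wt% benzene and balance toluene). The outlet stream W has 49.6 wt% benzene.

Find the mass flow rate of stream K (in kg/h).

1732 kg/h

Let K be the unknown flow. Total out = 2030 + K.
benzene balance: 1254.5 + 0.353·K = 0.496·(2030 + K)
(0.353 − 0.496)·K = 0.496×2030 − 1254.5 = -247.66
K = -247.66 / -0.143 = 1731.9 kg/h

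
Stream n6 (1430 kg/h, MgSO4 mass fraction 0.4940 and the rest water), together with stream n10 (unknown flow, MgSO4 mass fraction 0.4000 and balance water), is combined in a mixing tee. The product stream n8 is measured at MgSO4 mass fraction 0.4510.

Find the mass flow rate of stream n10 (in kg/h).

1206 kg/h

Let n10 be the unknown flow. Total out = 1430 + n10.
MgSO4 balance: 706.42 + 0.400·n10 = 0.451·(1430 + n10)
(0.400 − 0.451)·n10 = 0.451×1430 − 706.42 = -61.49
n10 = -61.49 / -0.051 = 1205.7 kg/h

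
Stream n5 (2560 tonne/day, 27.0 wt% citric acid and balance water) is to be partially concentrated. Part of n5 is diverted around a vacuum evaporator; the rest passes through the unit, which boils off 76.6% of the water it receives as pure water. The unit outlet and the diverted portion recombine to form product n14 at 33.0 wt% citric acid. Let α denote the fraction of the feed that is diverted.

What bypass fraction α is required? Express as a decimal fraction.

0.675

All 2560×0.270 = 691.2 tonne/day of citric acid reaches n14, so n14 = 691.2/0.330 = 2094.5 tonne/day and vapour = 465.45 tonne/day.
The evaporator receives (1−α)·2560 of feed at 0.730 water and removes 0.766 of that water:
0.766×0.730×(1−α)×2560 = 465.45
(1−α) = 465.45/1431.5 = 0.3252;  α = 0.6748.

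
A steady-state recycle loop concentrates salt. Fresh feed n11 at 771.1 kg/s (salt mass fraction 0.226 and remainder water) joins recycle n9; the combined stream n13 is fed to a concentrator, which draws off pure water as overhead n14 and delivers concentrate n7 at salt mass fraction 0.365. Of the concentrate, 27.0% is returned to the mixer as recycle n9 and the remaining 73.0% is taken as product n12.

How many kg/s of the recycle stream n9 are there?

176.6 kg/s

Overall salt balance (none leaves overhead): salt in fresh feed = salt in product, i.e. 771.1×0.226 = (1−0.270)·n7·0.365.
n7 = 174.27/(0.365×0.730) = 654.04 kg/s.
Recycle n9 = 0.270×654.04 = 176.59 kg/s.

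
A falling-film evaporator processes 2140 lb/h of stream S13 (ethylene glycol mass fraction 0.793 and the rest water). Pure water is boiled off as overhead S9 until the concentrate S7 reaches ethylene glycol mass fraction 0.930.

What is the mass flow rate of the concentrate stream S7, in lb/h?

1825 lb/h

ethylene glycol is conserved: 2140×0.793 = 1697 lb/h all reports to the concentrate.
Concentrate = 1697/(target fraction) = 1824.8 lb/h.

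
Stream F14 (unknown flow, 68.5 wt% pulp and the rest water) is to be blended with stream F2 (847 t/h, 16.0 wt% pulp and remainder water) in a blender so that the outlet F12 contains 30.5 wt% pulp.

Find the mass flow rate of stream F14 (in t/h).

Let F14 be the unknown flow. Total out = 847 + F14.
pulp balance: 135.52 + 0.685·F14 = 0.305·(847 + F14)
(0.685 − 0.305)·F14 = 0.305×847 − 135.52 = 122.81
F14 = 122.81 / 0.380 = 323.2 t/h

323.2 t/h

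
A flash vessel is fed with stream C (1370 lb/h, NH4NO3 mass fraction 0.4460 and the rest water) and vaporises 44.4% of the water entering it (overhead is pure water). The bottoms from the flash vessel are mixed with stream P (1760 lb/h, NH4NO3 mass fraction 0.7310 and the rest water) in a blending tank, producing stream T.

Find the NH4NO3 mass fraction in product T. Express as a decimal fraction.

Vapour removed = 0.444×0.554×1370 = 336.99 lb/h; concentrate = 1033 lb/h.
NH4NO3 reaching the mixer = 611.02 (from concentrate) + 1760×0.731 = 1897.6 lb/h.
Product flow = 1033 + 1760 = 2793 lb/h; NH4NO3 fraction = 0.6794.

0.6794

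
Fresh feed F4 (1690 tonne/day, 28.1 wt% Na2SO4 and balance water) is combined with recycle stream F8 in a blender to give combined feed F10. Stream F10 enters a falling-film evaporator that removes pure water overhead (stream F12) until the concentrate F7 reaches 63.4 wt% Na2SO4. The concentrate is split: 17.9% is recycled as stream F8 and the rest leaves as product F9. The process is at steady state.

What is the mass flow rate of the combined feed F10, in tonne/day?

1853 tonne/day

Overall Na2SO4 balance (none leaves overhead): Na2SO4 in fresh feed = Na2SO4 in product, i.e. 1690×0.281 = (1−0.179)·F7·0.634.
F7 = 474.89/(0.634×0.821) = 912.35 tonne/day.
Recycle F8 = 0.179×912.35 = 163.31 tonne/day.
Combined feed F10 = 1690 + 163.31 = 1853.3 tonne/day.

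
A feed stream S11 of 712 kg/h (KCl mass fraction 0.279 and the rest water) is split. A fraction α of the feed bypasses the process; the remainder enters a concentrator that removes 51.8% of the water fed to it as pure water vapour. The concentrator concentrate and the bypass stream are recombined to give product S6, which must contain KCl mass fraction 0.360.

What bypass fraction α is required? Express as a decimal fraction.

All 712×0.279 = 198.65 kg/h of KCl reaches S6, so S6 = 198.65/0.360 = 551.8 kg/h and vapour = 160.2 kg/h.
The evaporator receives (1−α)·712 of feed at 0.721 water and removes 0.518 of that water:
0.518×0.721×(1−α)×712 = 160.2
(1−α) = 160.2/265.92 = 0.6024;  α = 0.3976.

0.398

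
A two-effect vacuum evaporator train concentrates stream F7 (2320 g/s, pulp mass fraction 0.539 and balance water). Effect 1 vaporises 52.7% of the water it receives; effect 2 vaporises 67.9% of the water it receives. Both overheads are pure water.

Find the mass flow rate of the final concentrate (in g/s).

water in feed = 2320×0.461 = 1069.5 g/s.
After stage 1: water left = (1−0.527)×1069.5 = 505.88; stream total = 1756.4 g/s.
After stage 2: water left = (1−0.679)×505.88 = 162.39; final concentrate = 1412.9 g/s.

1413 g/s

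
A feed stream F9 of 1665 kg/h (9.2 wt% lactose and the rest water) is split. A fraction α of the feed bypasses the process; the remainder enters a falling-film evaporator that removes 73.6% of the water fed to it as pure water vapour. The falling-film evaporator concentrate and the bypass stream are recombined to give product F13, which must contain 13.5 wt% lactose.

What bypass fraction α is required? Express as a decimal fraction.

All 1665×0.092 = 153.18 kg/h of lactose reaches F13, so F13 = 153.18/0.135 = 1134.7 kg/h and vapour = 530.33 kg/h.
The evaporator receives (1−α)·1665 of feed at 0.908 water and removes 0.736 of that water:
0.736×0.908×(1−α)×1665 = 530.33
(1−α) = 530.33/1112.7 = 0.4766;  α = 0.5234.

0.523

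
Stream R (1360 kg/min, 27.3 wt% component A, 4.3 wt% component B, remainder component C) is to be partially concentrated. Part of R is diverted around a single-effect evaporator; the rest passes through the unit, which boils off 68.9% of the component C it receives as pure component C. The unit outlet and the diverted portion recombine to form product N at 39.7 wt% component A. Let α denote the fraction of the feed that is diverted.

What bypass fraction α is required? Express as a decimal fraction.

0.337

All 1360×0.273 = 371.28 kg/min of component A reaches N, so N = 371.28/0.397 = 935.21 kg/min and vapour = 424.79 kg/min.
The evaporator receives (1−α)·1360 of feed at 0.684 component C and removes 0.689 of that component C:
0.689×0.684×(1−α)×1360 = 424.79
(1−α) = 424.79/640.94 = 0.6628;  α = 0.3372.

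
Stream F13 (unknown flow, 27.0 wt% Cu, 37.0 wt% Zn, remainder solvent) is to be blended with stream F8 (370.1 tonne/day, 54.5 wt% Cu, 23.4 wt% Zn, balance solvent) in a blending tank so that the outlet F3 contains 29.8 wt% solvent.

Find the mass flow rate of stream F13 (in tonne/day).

Let F13 be the unknown flow. Total out = 370.1 + F13.
solvent balance: 81.792 + 0.360·F13 = 0.298·(370.1 + F13)
(0.360 − 0.298)·F13 = 0.298×370.1 − 81.792 = 28.498
F13 = 28.498 / 0.062 = 459.64 tonne/day

459.6 tonne/day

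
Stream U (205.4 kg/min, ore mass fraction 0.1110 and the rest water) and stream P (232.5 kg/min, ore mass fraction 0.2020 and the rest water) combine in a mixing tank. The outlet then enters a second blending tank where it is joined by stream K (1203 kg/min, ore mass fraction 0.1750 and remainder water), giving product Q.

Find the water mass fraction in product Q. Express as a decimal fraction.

Overall, product flow = 1640.9 kg/min.
water in = 205.4×0.889 + 232.5×0.798 + 1203×0.825 = 1360.6 kg/min.
water fraction in Q = 0.8292.

0.8292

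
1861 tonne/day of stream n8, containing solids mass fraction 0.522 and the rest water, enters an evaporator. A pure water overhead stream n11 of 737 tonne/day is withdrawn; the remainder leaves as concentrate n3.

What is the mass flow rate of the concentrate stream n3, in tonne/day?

Concentrate = 1861 − 737 = 1124 tonne/day.

1124 tonne/day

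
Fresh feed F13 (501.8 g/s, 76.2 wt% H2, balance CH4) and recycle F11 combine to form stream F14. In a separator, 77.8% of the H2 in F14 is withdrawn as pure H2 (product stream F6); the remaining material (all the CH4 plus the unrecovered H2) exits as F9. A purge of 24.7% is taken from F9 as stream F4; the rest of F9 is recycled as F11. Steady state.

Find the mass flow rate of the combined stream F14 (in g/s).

CH4 enters only via F13 and leaves only via the purge: 501.8×0.238 = 0.247×(CH4 in F9), and the separator passes all CH4, so CH4 in F14 = CH4 in F9 = 483.52 g/s.
H2 in F14: m_A = 501.8×0.762 + (1−0.247)·(1−0.778)·m_A, so m_A = 382.37/0.8328 = 459.12 g/s.
F14 = 459.12 + 483.52 = 942.64 g/s.

942.6 g/s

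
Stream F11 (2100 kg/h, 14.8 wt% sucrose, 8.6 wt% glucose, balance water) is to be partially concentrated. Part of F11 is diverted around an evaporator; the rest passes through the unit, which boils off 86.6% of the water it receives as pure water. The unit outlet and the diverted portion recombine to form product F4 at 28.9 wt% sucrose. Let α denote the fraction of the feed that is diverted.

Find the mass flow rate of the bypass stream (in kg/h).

555.5 kg/h

All 2100×0.148 = 310.8 kg/h of sucrose reaches F4, so F4 = 310.8/0.289 = 1075.4 kg/h and vapour = 1024.6 kg/h.
The evaporator receives (1−α)·2100 of feed at 0.766 water and removes 0.866 of that water:
0.866×0.766×(1−α)×2100 = 1024.6
(1−α) = 1024.6/1393 = 0.7355;  α = 0.2645.
Bypass flow = 0.2645×2100 = 555.48 kg/h.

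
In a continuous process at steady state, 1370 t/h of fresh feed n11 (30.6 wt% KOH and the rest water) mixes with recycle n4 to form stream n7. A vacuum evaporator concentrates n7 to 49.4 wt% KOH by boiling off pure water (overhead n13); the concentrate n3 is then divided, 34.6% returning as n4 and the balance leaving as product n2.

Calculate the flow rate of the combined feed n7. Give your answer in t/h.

1819 t/h

Overall KOH balance (none leaves overhead): KOH in fresh feed = KOH in product, i.e. 1370×0.306 = (1−0.346)·n3·0.494.
n3 = 419.22/(0.494×0.654) = 1297.6 t/h.
Recycle n4 = 0.346×1297.6 = 448.97 t/h.
Combined feed n7 = 1370 + 448.97 = 1819 t/h.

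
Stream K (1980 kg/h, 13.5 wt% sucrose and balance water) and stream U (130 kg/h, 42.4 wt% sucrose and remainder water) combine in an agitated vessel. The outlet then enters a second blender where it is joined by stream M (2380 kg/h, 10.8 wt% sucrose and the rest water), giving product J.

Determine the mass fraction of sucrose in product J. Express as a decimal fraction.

0.1291

Overall, product flow = 4490 kg/h.
sucrose in = 1980×0.135 + 130×0.424 + 2380×0.108 = 579.46 kg/h.
sucrose fraction in J = 0.1291.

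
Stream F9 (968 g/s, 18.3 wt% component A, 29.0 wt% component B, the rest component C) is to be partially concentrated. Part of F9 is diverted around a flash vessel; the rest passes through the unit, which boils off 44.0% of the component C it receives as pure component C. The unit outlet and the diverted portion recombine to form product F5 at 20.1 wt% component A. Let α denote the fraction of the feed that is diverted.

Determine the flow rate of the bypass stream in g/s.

594.2 g/s

All 968×0.183 = 177.14 g/s of component A reaches F5, so F5 = 177.14/0.201 = 881.31 g/s and vapour = 86.687 g/s.
The evaporator receives (1−α)·968 of feed at 0.527 component C and removes 0.440 of that component C:
0.440×0.527×(1−α)×968 = 86.687
(1−α) = 86.687/224.46 = 0.3862;  α = 0.6138.
Bypass flow = 0.6138×968 = 594.16 g/s.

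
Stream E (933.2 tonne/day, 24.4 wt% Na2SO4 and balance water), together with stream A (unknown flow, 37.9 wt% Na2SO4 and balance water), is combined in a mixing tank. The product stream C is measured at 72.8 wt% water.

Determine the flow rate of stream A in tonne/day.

Let A be the unknown flow. Total out = 933.2 + A.
water balance: 705.5 + 0.621·A = 0.728·(933.2 + A)
(0.621 − 0.728)·A = 0.728×933.2 − 705.5 = -26.13
A = -26.13 / -0.107 = 244.2 tonne/day

244.2 tonne/day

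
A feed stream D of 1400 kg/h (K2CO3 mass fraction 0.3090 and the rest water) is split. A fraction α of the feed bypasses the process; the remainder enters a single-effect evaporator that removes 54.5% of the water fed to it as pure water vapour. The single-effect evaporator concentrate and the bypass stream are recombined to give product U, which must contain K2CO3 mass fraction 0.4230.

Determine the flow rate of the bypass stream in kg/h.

398.1 kg/h

All 1400×0.309 = 432.6 kg/h of K2CO3 reaches U, so U = 432.6/0.423 = 1022.7 kg/h and vapour = 377.3 kg/h.
The evaporator receives (1−α)·1400 of feed at 0.691 water and removes 0.545 of that water:
0.545×0.691×(1−α)×1400 = 377.3
(1−α) = 377.3/527.23 = 0.7156;  α = 0.2844.
Bypass flow = 0.2844×1400 = 398.11 kg/h.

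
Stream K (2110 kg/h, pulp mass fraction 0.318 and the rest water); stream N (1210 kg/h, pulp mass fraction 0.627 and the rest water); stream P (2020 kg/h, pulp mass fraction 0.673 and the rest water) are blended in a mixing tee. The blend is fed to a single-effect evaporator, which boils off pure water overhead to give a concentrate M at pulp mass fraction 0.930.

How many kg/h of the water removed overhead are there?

2341 kg/h

pulp entering = 2110×0.318 + 1210×0.627 + 2020×0.673 = 2789.1 kg/h.
All pulp reports to M, so M = 2789.1/0.930 = 2999 kg/h.
Total feed = 5340 kg/h; overhead = 5340 − 2999 = 2341 kg/h.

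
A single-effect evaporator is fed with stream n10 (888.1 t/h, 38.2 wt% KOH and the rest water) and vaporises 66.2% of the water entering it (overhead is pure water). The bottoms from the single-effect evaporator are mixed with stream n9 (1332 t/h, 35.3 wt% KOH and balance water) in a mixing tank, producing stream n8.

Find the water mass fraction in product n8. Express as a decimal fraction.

Vapour removed = 0.662×0.618×888.1 = 363.34 t/h; concentrate = 524.76 t/h.
water reaching the mixer = 185.51 (from concentrate) + 1332×0.647 = 1047.3 t/h.
Product flow = 524.76 + 1332 = 1856.8 t/h; water fraction = 0.564.

0.564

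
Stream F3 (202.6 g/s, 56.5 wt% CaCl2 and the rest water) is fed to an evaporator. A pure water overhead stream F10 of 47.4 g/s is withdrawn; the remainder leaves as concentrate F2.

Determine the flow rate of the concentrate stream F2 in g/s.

Concentrate = 202.6 − 47.4 = 155.2 g/s.

155.2 g/s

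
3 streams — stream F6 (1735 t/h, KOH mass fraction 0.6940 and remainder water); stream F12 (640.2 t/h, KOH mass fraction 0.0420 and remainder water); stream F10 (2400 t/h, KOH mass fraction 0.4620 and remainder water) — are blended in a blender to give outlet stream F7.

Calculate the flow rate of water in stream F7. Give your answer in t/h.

2435 t/h

water out = water in = 1735×0.306 + 640.2×0.958 + 2400×0.538 = 2435.4 t/h.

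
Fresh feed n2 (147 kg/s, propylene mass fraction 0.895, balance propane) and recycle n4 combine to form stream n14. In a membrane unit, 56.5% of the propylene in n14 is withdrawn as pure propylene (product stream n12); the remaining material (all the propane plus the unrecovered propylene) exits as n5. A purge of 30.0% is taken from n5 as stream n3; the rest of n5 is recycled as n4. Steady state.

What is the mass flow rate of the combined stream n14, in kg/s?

240.6 kg/s

propane enters only via n2 and leaves only via the purge: 147×0.105 = 0.300×(propane in n5), and the membrane unit passes all propane, so propane in n14 = propane in n5 = 51.45 kg/s.
propylene in n14: m_A = 147×0.895 + (1−0.300)·(1−0.565)·m_A, so m_A = 131.56/0.6955 = 189.17 kg/s.
n14 = 189.17 + 51.45 = 240.62 kg/s.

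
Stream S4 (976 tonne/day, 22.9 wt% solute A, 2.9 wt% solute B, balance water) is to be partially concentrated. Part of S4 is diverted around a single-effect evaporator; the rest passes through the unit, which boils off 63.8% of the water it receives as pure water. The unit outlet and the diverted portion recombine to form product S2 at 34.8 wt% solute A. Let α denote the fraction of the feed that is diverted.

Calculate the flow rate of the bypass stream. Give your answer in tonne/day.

271 tonne/day

All 976×0.229 = 223.5 tonne/day of solute A reaches S2, so S2 = 223.5/0.348 = 642.25 tonne/day and vapour = 333.75 tonne/day.
The evaporator receives (1−α)·976 of feed at 0.742 water and removes 0.638 of that water:
0.638×0.742×(1−α)×976 = 333.75
(1−α) = 333.75/462.03 = 0.7223;  α = 0.2777.
Bypass flow = 0.2777×976 = 270.99 tonne/day.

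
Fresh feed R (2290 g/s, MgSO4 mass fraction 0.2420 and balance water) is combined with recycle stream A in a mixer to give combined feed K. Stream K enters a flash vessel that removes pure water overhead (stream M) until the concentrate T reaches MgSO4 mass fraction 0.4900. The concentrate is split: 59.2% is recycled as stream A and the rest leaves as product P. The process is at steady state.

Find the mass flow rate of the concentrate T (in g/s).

2772 g/s

Overall MgSO4 balance (none leaves overhead): MgSO4 in fresh feed = MgSO4 in product, i.e. 2290×0.242 = (1−0.592)·T·0.490.
T = 554.18/(0.490×0.408) = 2772 g/s.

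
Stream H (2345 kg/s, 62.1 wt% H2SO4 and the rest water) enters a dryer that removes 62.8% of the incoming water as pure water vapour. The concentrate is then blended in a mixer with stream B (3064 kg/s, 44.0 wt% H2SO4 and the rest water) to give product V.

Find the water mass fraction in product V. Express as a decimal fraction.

0.4219

Vapour removed = 0.628×0.379×2345 = 558.14 kg/s; concentrate = 1786.9 kg/s.
water reaching the mixer = 330.62 (from concentrate) + 3064×0.560 = 2046.5 kg/s.
Product flow = 1786.9 + 3064 = 4850.9 kg/s; water fraction = 0.4219.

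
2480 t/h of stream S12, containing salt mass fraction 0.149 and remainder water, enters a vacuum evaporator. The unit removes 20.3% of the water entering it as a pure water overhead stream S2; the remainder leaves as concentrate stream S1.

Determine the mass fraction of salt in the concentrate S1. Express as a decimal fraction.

0.180

salt is not removed: 2480×0.149 = 369.52 t/h of salt enters S1.
water entering = 2480×0.851 = 2110.5 t/h; overhead removed = 0.203×2110.5 = 428.43 t/h.
Concentrate = 2480 − 428.43 = 2051.6 t/h.
Mass fraction = 369.52/2051.6 = 0.180.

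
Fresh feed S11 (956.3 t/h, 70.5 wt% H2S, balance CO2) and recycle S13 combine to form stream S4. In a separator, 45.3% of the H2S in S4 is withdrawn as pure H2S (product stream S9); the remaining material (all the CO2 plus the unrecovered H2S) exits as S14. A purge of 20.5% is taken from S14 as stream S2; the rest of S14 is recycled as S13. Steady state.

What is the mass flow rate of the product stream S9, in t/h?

H2S in S4: m_A = 956.3×0.705 + (1−0.205)·(1−0.453)·m_A, so m_A = 674.19/0.5651 = 1193 t/h.
Product S9 = 0.453×1193 = 540.42 t/h.

540.4 t/h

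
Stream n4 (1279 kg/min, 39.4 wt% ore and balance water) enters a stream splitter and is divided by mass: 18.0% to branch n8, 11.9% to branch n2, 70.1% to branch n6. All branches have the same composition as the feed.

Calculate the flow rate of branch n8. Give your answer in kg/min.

Branch n8 flow = 0.180×1279 = 230.22 kg/min.

230.2 kg/min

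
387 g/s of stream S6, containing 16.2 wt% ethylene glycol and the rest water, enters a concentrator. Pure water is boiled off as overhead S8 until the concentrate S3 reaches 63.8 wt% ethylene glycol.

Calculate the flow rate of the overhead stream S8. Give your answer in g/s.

ethylene glycol is conserved: 387×0.162 = 62.694 g/s all reports to the concentrate.
Concentrate = 62.694/(target fraction) = 98.266 g/s.
Overhead = 387 − 98.266 = 288.73 g/s.

288.7 g/s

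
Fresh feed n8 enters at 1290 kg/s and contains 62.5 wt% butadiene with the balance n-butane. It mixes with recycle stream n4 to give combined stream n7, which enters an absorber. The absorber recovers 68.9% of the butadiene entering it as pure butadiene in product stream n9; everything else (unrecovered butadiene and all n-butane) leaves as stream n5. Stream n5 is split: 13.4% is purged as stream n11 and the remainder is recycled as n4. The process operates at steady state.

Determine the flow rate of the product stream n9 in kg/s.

butadiene in n7: m_A = 1290×0.625 + (1−0.134)·(1−0.689)·m_A, so m_A = 806.25/0.7307 = 1103.4 kg/s.
Product n9 = 0.689×1103.4 = 760.27 kg/s.

760.3 kg/s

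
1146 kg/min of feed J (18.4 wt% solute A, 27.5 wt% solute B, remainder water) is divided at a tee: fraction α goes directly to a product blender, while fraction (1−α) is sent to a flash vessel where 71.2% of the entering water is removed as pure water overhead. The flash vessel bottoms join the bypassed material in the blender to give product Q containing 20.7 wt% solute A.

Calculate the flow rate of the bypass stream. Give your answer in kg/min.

All 1146×0.184 = 210.86 kg/min of solute A reaches Q, so Q = 210.86/0.207 = 1018.7 kg/min and vapour = 127.33 kg/min.
The evaporator receives (1−α)·1146 of feed at 0.541 water and removes 0.712 of that water:
0.712×0.541×(1−α)×1146 = 127.33
(1−α) = 127.33/441.43 = 0.2885;  α = 0.7115.
Bypass flow = 0.7115×1146 = 815.43 kg/min.

815.4 kg/min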